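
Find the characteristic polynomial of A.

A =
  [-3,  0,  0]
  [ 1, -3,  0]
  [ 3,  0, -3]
x^3 + 9*x^2 + 27*x + 27

Expanding det(x·I − A) (e.g. by cofactor expansion or by noting that A is similar to its Jordan form J, which has the same characteristic polynomial as A) gives
  χ_A(x) = x^3 + 9*x^2 + 27*x + 27
which factors as (x + 3)^3. The eigenvalues (with algebraic multiplicities) are λ = -3 with multiplicity 3.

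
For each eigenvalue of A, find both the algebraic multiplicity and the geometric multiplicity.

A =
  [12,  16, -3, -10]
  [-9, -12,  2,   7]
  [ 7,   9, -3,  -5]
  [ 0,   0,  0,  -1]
λ = -1: alg = 4, geom = 2

Step 1 — factor the characteristic polynomial to read off the algebraic multiplicities:
  χ_A(x) = (x + 1)^4

Step 2 — compute geometric multiplicities via the rank-nullity identity g(λ) = n − rank(A − λI):
  rank(A − (-1)·I) = 2, so dim ker(A − (-1)·I) = n − 2 = 2

Summary:
  λ = -1: algebraic multiplicity = 4, geometric multiplicity = 2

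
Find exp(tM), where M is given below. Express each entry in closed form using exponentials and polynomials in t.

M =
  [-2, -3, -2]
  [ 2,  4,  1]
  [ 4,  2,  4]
e^{tM} =
  [t^2*exp(2*t) - 4*t*exp(2*t) + exp(2*t), t^2*exp(2*t) - 3*t*exp(2*t), t^2*exp(2*t)/2 - 2*t*exp(2*t)]
  [2*t*exp(2*t), 2*t*exp(2*t) + exp(2*t), t*exp(2*t)]
  [-2*t^2*exp(2*t) + 4*t*exp(2*t), -2*t^2*exp(2*t) + 2*t*exp(2*t), -t^2*exp(2*t) + 2*t*exp(2*t) + exp(2*t)]

Strategy: write M = P · J · P⁻¹ where J is a Jordan canonical form, so e^{tM} = P · e^{tJ} · P⁻¹, and e^{tJ} can be computed block-by-block.

M has Jordan form
J =
  [2, 1, 0]
  [0, 2, 1]
  [0, 0, 2]
(up to reordering of blocks).

Per-block formulas:
  For a 3×3 Jordan block J_3(2): exp(t · J_3(2)) = e^(2t)·(I + t·N + (t^2/2)·N^2), where N is the 3×3 nilpotent shift.

After assembling e^{tJ} and conjugating by P, we get:

e^{tM} =
  [t^2*exp(2*t) - 4*t*exp(2*t) + exp(2*t), t^2*exp(2*t) - 3*t*exp(2*t), t^2*exp(2*t)/2 - 2*t*exp(2*t)]
  [2*t*exp(2*t), 2*t*exp(2*t) + exp(2*t), t*exp(2*t)]
  [-2*t^2*exp(2*t) + 4*t*exp(2*t), -2*t^2*exp(2*t) + 2*t*exp(2*t), -t^2*exp(2*t) + 2*t*exp(2*t) + exp(2*t)]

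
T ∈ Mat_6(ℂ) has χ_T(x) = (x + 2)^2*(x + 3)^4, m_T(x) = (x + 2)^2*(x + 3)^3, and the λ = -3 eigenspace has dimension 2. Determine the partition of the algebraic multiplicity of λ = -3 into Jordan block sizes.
Block sizes for λ = -3: [3, 1]

Step 1 — from the characteristic polynomial, algebraic multiplicity of λ = -3 is 4. From dim ker(T − (-3)·I) = 2, there are exactly 2 Jordan blocks for λ = -3.
Step 2 — from the minimal polynomial, the factor (x + 3)^3 tells us the largest block for λ = -3 has size 3.
Step 3 — with total size 4, 2 blocks, and largest block 3, the block sizes (in nonincreasing order) are [3, 1].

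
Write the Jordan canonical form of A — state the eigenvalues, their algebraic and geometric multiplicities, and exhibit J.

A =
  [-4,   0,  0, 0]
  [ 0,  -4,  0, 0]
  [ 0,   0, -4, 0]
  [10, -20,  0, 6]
J_1(-4) ⊕ J_1(-4) ⊕ J_1(-4) ⊕ J_1(6)

The characteristic polynomial is
  det(x·I − A) = x^4 + 6*x^3 - 24*x^2 - 224*x - 384 = (x - 6)*(x + 4)^3

Eigenvalues and multiplicities (the geometric multiplicity of λ is n − rank(A − λI), which equals the number of Jordan blocks for λ):
  λ = -4: algebraic multiplicity = 3, geometric multiplicity = 3
  λ = 6: algebraic multiplicity = 1, geometric multiplicity = 1

Determining the block sizes for each eigenvalue:
  λ = -4: gm = am = 3, so every block has size 1 → block sizes [1, 1, 1]
  λ = 6: one block (gm = 1), so the single block has size am = 1 → block sizes [1]

Assembling the blocks gives a Jordan form
J =
  [-4,  0,  0, 0]
  [ 0, -4,  0, 0]
  [ 0,  0, -4, 0]
  [ 0,  0,  0, 6]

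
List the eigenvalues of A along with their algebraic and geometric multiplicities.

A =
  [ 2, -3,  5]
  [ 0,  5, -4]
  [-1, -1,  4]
λ = 3: alg = 2, geom = 1; λ = 5: alg = 1, geom = 1

Step 1 — factor the characteristic polynomial to read off the algebraic multiplicities:
  χ_A(x) = (x - 5)*(x - 3)^2

Step 2 — compute geometric multiplicities via the rank-nullity identity g(λ) = n − rank(A − λI):
  rank(A − (3)·I) = 2, so dim ker(A − (3)·I) = n − 2 = 1
  rank(A − (5)·I) = 2, so dim ker(A − (5)·I) = n − 2 = 1

Summary:
  λ = 3: algebraic multiplicity = 2, geometric multiplicity = 1
  λ = 5: algebraic multiplicity = 1, geometric multiplicity = 1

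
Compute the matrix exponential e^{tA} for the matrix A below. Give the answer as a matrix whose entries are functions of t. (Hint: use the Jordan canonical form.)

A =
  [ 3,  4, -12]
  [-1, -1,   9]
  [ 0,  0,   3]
e^{tA} =
  [2*t*exp(t) + exp(t), 4*t*exp(t), -6*t*exp(t) - 3*exp(3*t) + 3*exp(t)]
  [-t*exp(t), -2*t*exp(t) + exp(t), 3*t*exp(t) + 3*exp(3*t) - 3*exp(t)]
  [0, 0, exp(3*t)]

Strategy: write A = P · J · P⁻¹ where J is a Jordan canonical form, so e^{tA} = P · e^{tJ} · P⁻¹, and e^{tJ} can be computed block-by-block.

A has Jordan form
J =
  [1, 1, 0]
  [0, 1, 0]
  [0, 0, 3]
(up to reordering of blocks).

Per-block formulas:
  For a 1×1 block at λ = 3: exp(t · [3]) = [e^(3t)].
  For a 2×2 Jordan block J_2(1): exp(t · J_2(1)) = e^(1t)·(I + t·N), where N is the 2×2 nilpotent shift.

After assembling e^{tJ} and conjugating by P, we get:

e^{tA} =
  [2*t*exp(t) + exp(t), 4*t*exp(t), -6*t*exp(t) - 3*exp(3*t) + 3*exp(t)]
  [-t*exp(t), -2*t*exp(t) + exp(t), 3*t*exp(t) + 3*exp(3*t) - 3*exp(t)]
  [0, 0, exp(3*t)]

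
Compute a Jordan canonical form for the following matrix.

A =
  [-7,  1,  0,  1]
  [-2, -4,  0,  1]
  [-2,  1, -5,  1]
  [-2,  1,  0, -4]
J_2(-5) ⊕ J_1(-5) ⊕ J_1(-5)

The characteristic polynomial is
  det(x·I − A) = x^4 + 20*x^3 + 150*x^2 + 500*x + 625 = (x + 5)^4

Eigenvalues and multiplicities (the geometric multiplicity of λ is n − rank(A − λI), which equals the number of Jordan blocks for λ):
  λ = -5: algebraic multiplicity = 4, geometric multiplicity = 3

Determining the block sizes for each eigenvalue:
  λ = -5: 3 blocks summing to 4 forces exactly one block of size 2 and the rest size 1 → block sizes [2, 1, 1]

Assembling the blocks gives a Jordan form
J =
  [-5,  1,  0,  0]
  [ 0, -5,  0,  0]
  [ 0,  0, -5,  0]
  [ 0,  0,  0, -5]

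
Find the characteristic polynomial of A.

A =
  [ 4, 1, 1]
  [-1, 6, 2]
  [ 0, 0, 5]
x^3 - 15*x^2 + 75*x - 125

Expanding det(x·I − A) (e.g. by cofactor expansion or by noting that A is similar to its Jordan form J, which has the same characteristic polynomial as A) gives
  χ_A(x) = x^3 - 15*x^2 + 75*x - 125
which factors as (x - 5)^3. The eigenvalues (with algebraic multiplicities) are λ = 5 with multiplicity 3.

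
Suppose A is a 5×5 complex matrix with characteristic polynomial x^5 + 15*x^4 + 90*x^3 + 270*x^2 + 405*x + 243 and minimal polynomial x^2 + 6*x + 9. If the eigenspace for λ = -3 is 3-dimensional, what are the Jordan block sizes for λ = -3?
Block sizes for λ = -3: [2, 2, 1]

Step 1 — from the characteristic polynomial, algebraic multiplicity of λ = -3 is 5. From dim ker(A − (-3)·I) = 3, there are exactly 3 Jordan blocks for λ = -3.
Step 2 — from the minimal polynomial, the factor (x + 3)^2 tells us the largest block for λ = -3 has size 2.
Step 3 — with total size 5, 3 blocks, and largest block 2, the block sizes (in nonincreasing order) are [2, 2, 1].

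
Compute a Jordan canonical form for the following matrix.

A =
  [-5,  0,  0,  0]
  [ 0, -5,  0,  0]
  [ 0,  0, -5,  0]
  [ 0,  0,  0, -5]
J_1(-5) ⊕ J_1(-5) ⊕ J_1(-5) ⊕ J_1(-5)

The characteristic polynomial is
  det(x·I − A) = x^4 + 20*x^3 + 150*x^2 + 500*x + 625 = (x + 5)^4

Eigenvalues and multiplicities (the geometric multiplicity of λ is n − rank(A − λI), which equals the number of Jordan blocks for λ):
  λ = -5: algebraic multiplicity = 4, geometric multiplicity = 4

Determining the block sizes for each eigenvalue:
  λ = -5: gm = am = 4, so every block has size 1 → block sizes [1, 1, 1, 1]

Assembling the blocks gives a Jordan form
J =
  [-5,  0,  0,  0]
  [ 0, -5,  0,  0]
  [ 0,  0, -5,  0]
  [ 0,  0,  0, -5]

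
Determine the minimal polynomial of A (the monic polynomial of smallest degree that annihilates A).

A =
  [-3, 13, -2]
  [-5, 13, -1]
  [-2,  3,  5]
x^3 - 15*x^2 + 75*x - 125

The characteristic polynomial is χ_A(x) = (x - 5)^3, so the eigenvalues are known. The minimal polynomial is
  m_A(x) = Π_λ (x − λ)^{k_λ}
where k_λ is the size of the *largest* Jordan block for λ (equivalently, the smallest k with (A − λI)^k v = 0 for every generalised eigenvector v of λ).

  λ = 5: largest Jordan block has size 3, contributing (x − 5)^3

So m_A(x) = (x - 5)^3 = x^3 - 15*x^2 + 75*x - 125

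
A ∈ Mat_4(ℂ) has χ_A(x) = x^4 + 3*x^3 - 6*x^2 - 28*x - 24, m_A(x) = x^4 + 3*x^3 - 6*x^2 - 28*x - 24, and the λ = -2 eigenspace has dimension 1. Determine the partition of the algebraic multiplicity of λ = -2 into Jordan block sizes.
Block sizes for λ = -2: [3]

Step 1 — from the characteristic polynomial, algebraic multiplicity of λ = -2 is 3. From dim ker(A − (-2)·I) = 1, there are exactly 1 Jordan blocks for λ = -2.
Step 2 — from the minimal polynomial, the factor (x + 2)^3 tells us the largest block for λ = -2 has size 3.
Step 3 — with total size 3, 1 blocks, and largest block 3, the block sizes (in nonincreasing order) are [3].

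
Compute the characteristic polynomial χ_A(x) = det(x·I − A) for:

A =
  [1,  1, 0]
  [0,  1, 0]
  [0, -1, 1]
x^3 - 3*x^2 + 3*x - 1

Expanding det(x·I − A) (e.g. by cofactor expansion or by noting that A is similar to its Jordan form J, which has the same characteristic polynomial as A) gives
  χ_A(x) = x^3 - 3*x^2 + 3*x - 1
which factors as (x - 1)^3. The eigenvalues (with algebraic multiplicities) are λ = 1 with multiplicity 3.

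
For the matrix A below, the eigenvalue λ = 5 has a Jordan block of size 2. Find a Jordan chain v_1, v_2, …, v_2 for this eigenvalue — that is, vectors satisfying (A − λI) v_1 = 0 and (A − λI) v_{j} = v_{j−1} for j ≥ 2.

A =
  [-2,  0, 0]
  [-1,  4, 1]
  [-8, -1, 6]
A Jordan chain for λ = 5 of length 2:
v_1 = (0, -1, -1)ᵀ
v_2 = (0, 1, 0)ᵀ

Let N = A − (5)·I. We want v_2 with N^2 v_2 = 0 but N^1 v_2 ≠ 0; then v_{j-1} := N · v_j for j = 2, …, 2.

Pick v_2 = (0, 1, 0)ᵀ.
Then v_1 = N · v_2 = (0, -1, -1)ᵀ.

Sanity check: (A − (5)·I) v_1 = (0, 0, 0)ᵀ = 0. ✓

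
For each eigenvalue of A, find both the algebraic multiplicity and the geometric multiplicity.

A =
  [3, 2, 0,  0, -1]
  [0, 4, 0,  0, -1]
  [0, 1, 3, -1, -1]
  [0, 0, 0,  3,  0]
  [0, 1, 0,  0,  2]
λ = 3: alg = 5, geom = 2

Step 1 — factor the characteristic polynomial to read off the algebraic multiplicities:
  χ_A(x) = (x - 3)^5

Step 2 — compute geometric multiplicities via the rank-nullity identity g(λ) = n − rank(A − λI):
  rank(A − (3)·I) = 3, so dim ker(A − (3)·I) = n − 3 = 2

Summary:
  λ = 3: algebraic multiplicity = 5, geometric multiplicity = 2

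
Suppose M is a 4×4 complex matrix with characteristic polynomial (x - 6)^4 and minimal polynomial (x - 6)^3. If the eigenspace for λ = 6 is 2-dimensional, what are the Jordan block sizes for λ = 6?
Block sizes for λ = 6: [3, 1]

Step 1 — from the characteristic polynomial, algebraic multiplicity of λ = 6 is 4. From dim ker(M − (6)·I) = 2, there are exactly 2 Jordan blocks for λ = 6.
Step 2 — from the minimal polynomial, the factor (x − 6)^3 tells us the largest block for λ = 6 has size 3.
Step 3 — with total size 4, 2 blocks, and largest block 3, the block sizes (in nonincreasing order) are [3, 1].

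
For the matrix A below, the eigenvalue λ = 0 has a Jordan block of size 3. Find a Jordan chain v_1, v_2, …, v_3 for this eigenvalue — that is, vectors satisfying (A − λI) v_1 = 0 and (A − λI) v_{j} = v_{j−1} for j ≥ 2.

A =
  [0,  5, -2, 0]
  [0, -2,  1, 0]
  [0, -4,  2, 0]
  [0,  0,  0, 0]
A Jordan chain for λ = 0 of length 3:
v_1 = (-2, 0, 0, 0)ᵀ
v_2 = (5, -2, -4, 0)ᵀ
v_3 = (0, 1, 0, 0)ᵀ

Let N = A − (0)·I. We want v_3 with N^3 v_3 = 0 but N^2 v_3 ≠ 0; then v_{j-1} := N · v_j for j = 3, …, 2.

Pick v_3 = (0, 1, 0, 0)ᵀ.
Then v_2 = N · v_3 = (5, -2, -4, 0)ᵀ.
Then v_1 = N · v_2 = (-2, 0, 0, 0)ᵀ.

Sanity check: (A − (0)·I) v_1 = (0, 0, 0, 0)ᵀ = 0. ✓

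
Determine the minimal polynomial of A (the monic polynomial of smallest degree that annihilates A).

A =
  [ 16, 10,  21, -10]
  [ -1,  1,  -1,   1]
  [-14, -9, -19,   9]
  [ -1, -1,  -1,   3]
x^4 - x^3 - 18*x^2 + 52*x - 40

The characteristic polynomial is χ_A(x) = (x - 2)^3*(x + 5), so the eigenvalues are known. The minimal polynomial is
  m_A(x) = Π_λ (x − λ)^{k_λ}
where k_λ is the size of the *largest* Jordan block for λ (equivalently, the smallest k with (A − λI)^k v = 0 for every generalised eigenvector v of λ).

  λ = -5: largest Jordan block has size 1, contributing (x + 5)
  λ = 2: largest Jordan block has size 3, contributing (x − 2)^3

So m_A(x) = (x - 2)^3*(x + 5) = x^4 - x^3 - 18*x^2 + 52*x - 40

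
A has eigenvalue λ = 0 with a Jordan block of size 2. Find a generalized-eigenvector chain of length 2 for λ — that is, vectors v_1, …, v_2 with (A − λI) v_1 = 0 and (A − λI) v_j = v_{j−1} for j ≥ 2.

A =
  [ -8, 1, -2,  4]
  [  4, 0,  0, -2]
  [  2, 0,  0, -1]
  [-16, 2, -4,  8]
A Jordan chain for λ = 0 of length 2:
v_1 = (-8, 4, 2, -16)ᵀ
v_2 = (1, 0, 0, 0)ᵀ

Let N = A − (0)·I. We want v_2 with N^2 v_2 = 0 but N^1 v_2 ≠ 0; then v_{j-1} := N · v_j for j = 2, …, 2.

Pick v_2 = (1, 0, 0, 0)ᵀ.
Then v_1 = N · v_2 = (-8, 4, 2, -16)ᵀ.

Sanity check: (A − (0)·I) v_1 = (0, 0, 0, 0)ᵀ = 0. ✓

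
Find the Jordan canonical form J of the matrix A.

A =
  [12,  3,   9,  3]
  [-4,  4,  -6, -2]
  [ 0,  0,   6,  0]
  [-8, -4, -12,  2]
J_2(6) ⊕ J_1(6) ⊕ J_1(6)

The characteristic polynomial is
  det(x·I − A) = x^4 - 24*x^3 + 216*x^2 - 864*x + 1296 = (x - 6)^4

Eigenvalues and multiplicities (the geometric multiplicity of λ is n − rank(A − λI), which equals the number of Jordan blocks for λ):
  λ = 6: algebraic multiplicity = 4, geometric multiplicity = 3

Determining the block sizes for each eigenvalue:
  λ = 6: 3 blocks summing to 4 forces exactly one block of size 2 and the rest size 1 → block sizes [2, 1, 1]

Assembling the blocks gives a Jordan form
J =
  [6, 1, 0, 0]
  [0, 6, 0, 0]
  [0, 0, 6, 0]
  [0, 0, 0, 6]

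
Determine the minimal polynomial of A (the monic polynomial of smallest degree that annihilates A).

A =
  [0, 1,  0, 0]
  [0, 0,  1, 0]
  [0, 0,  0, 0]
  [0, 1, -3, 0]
x^3

The characteristic polynomial is χ_A(x) = x^4, so the eigenvalues are known. The minimal polynomial is
  m_A(x) = Π_λ (x − λ)^{k_λ}
where k_λ is the size of the *largest* Jordan block for λ (equivalently, the smallest k with (A − λI)^k v = 0 for every generalised eigenvector v of λ).

  λ = 0: largest Jordan block has size 3, contributing (x − 0)^3

So m_A(x) = x^3 = x^3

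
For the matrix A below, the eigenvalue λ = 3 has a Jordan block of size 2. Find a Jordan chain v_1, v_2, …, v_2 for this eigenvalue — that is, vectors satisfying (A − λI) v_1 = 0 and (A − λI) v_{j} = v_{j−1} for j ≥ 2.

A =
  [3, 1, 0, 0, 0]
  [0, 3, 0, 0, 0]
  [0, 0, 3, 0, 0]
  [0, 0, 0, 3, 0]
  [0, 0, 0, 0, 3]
A Jordan chain for λ = 3 of length 2:
v_1 = (1, 0, 0, 0, 0)ᵀ
v_2 = (0, 1, 0, 0, 0)ᵀ

Let N = A − (3)·I. We want v_2 with N^2 v_2 = 0 but N^1 v_2 ≠ 0; then v_{j-1} := N · v_j for j = 2, …, 2.

Pick v_2 = (0, 1, 0, 0, 0)ᵀ.
Then v_1 = N · v_2 = (1, 0, 0, 0, 0)ᵀ.

Sanity check: (A − (3)·I) v_1 = (0, 0, 0, 0, 0)ᵀ = 0. ✓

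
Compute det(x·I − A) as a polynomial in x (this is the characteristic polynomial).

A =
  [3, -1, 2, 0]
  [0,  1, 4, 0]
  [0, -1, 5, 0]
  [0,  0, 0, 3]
x^4 - 12*x^3 + 54*x^2 - 108*x + 81

Expanding det(x·I − A) (e.g. by cofactor expansion or by noting that A is similar to its Jordan form J, which has the same characteristic polynomial as A) gives
  χ_A(x) = x^4 - 12*x^3 + 54*x^2 - 108*x + 81
which factors as (x - 3)^4. The eigenvalues (with algebraic multiplicities) are λ = 3 with multiplicity 4.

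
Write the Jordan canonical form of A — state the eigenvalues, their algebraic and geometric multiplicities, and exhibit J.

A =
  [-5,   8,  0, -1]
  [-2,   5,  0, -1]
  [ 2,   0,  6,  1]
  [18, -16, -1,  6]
J_1(-3) ⊕ J_3(5)

The characteristic polynomial is
  det(x·I − A) = x^4 - 12*x^3 + 30*x^2 + 100*x - 375 = (x - 5)^3*(x + 3)

Eigenvalues and multiplicities (the geometric multiplicity of λ is n − rank(A − λI), which equals the number of Jordan blocks for λ):
  λ = -3: algebraic multiplicity = 1, geometric multiplicity = 1
  λ = 5: algebraic multiplicity = 3, geometric multiplicity = 1

Determining the block sizes for each eigenvalue:
  λ = -3: one block (gm = 1), so the single block has size am = 1 → block sizes [1]
  λ = 5: one block (gm = 1), so the single block has size am = 3 → block sizes [3]

Assembling the blocks gives a Jordan form
J =
  [-3, 0, 0, 0]
  [ 0, 5, 1, 0]
  [ 0, 0, 5, 1]
  [ 0, 0, 0, 5]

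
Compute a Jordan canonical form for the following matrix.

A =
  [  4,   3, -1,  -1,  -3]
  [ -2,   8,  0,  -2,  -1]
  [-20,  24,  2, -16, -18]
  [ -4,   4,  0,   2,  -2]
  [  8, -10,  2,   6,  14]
J_3(6) ⊕ J_1(6) ⊕ J_1(6)

The characteristic polynomial is
  det(x·I − A) = x^5 - 30*x^4 + 360*x^3 - 2160*x^2 + 6480*x - 7776 = (x - 6)^5

Eigenvalues and multiplicities (the geometric multiplicity of λ is n − rank(A − λI), which equals the number of Jordan blocks for λ):
  λ = 6: algebraic multiplicity = 5, geometric multiplicity = 3

Determining the block sizes for each eigenvalue:
  λ = 6: with am = 5 and gm = 3, the partition is not yet determined (e.g. several partitions of 5 into 3 parts exist). Let N = A − (6)·I. Computing rank(N^1) = 2, rank(N^2) = 1, rank(N^3) = 0; the number of blocks of size ≥ j is rank(N^{j−1}) − rank(N^j), giving [3, 1, 1]. So we have 1 block(s) of size 3, 2 block(s) of size 1 → block sizes [3, 1, 1]

Assembling the blocks gives a Jordan form
J =
  [6, 1, 0, 0, 0]
  [0, 6, 1, 0, 0]
  [0, 0, 6, 0, 0]
  [0, 0, 0, 6, 0]
  [0, 0, 0, 0, 6]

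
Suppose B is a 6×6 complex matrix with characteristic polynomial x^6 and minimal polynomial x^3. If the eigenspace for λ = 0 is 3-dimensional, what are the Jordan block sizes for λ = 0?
Block sizes for λ = 0: [3, 2, 1]

Step 1 — from the characteristic polynomial, algebraic multiplicity of λ = 0 is 6. From dim ker(B − (0)·I) = 3, there are exactly 3 Jordan blocks for λ = 0.
Step 2 — from the minimal polynomial, the factor (x − 0)^3 tells us the largest block for λ = 0 has size 3.
Step 3 — with total size 6, 3 blocks, and largest block 3, the block sizes (in nonincreasing order) are [3, 2, 1].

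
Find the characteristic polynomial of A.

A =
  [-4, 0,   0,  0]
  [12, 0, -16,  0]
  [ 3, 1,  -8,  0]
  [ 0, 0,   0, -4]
x^4 + 16*x^3 + 96*x^2 + 256*x + 256

Expanding det(x·I − A) (e.g. by cofactor expansion or by noting that A is similar to its Jordan form J, which has the same characteristic polynomial as A) gives
  χ_A(x) = x^4 + 16*x^3 + 96*x^2 + 256*x + 256
which factors as (x + 4)^4. The eigenvalues (with algebraic multiplicities) are λ = -4 with multiplicity 4.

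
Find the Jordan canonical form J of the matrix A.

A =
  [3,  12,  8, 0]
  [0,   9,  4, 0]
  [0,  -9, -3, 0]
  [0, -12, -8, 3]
J_2(3) ⊕ J_1(3) ⊕ J_1(3)

The characteristic polynomial is
  det(x·I − A) = x^4 - 12*x^3 + 54*x^2 - 108*x + 81 = (x - 3)^4

Eigenvalues and multiplicities (the geometric multiplicity of λ is n − rank(A − λI), which equals the number of Jordan blocks for λ):
  λ = 3: algebraic multiplicity = 4, geometric multiplicity = 3

Determining the block sizes for each eigenvalue:
  λ = 3: 3 blocks summing to 4 forces exactly one block of size 2 and the rest size 1 → block sizes [2, 1, 1]

Assembling the blocks gives a Jordan form
J =
  [3, 1, 0, 0]
  [0, 3, 0, 0]
  [0, 0, 3, 0]
  [0, 0, 0, 3]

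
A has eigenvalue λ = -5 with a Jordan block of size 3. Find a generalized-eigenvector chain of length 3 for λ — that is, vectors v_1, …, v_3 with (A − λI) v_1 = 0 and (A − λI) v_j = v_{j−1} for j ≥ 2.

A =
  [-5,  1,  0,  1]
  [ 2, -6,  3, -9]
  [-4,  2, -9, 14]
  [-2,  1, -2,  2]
A Jordan chain for λ = -5 of length 3:
v_1 = (-1, 1, -2, -1)ᵀ
v_2 = (0, -1, 0, 0)ᵀ
v_3 = (1, 0, -1, 0)ᵀ

Let N = A − (-5)·I. We want v_3 with N^3 v_3 = 0 but N^2 v_3 ≠ 0; then v_{j-1} := N · v_j for j = 3, …, 2.

Pick v_3 = (1, 0, -1, 0)ᵀ.
Then v_2 = N · v_3 = (0, -1, 0, 0)ᵀ.
Then v_1 = N · v_2 = (-1, 1, -2, -1)ᵀ.

Sanity check: (A − (-5)·I) v_1 = (0, 0, 0, 0)ᵀ = 0. ✓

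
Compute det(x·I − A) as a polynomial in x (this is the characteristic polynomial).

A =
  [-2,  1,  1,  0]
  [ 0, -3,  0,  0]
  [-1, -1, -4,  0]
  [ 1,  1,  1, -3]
x^4 + 12*x^3 + 54*x^2 + 108*x + 81

Expanding det(x·I − A) (e.g. by cofactor expansion or by noting that A is similar to its Jordan form J, which has the same characteristic polynomial as A) gives
  χ_A(x) = x^4 + 12*x^3 + 54*x^2 + 108*x + 81
which factors as (x + 3)^4. The eigenvalues (with algebraic multiplicities) are λ = -3 with multiplicity 4.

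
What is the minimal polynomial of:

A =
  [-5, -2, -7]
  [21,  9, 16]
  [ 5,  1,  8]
x^3 - 12*x^2 + 48*x - 64

The characteristic polynomial is χ_A(x) = (x - 4)^3, so the eigenvalues are known. The minimal polynomial is
  m_A(x) = Π_λ (x − λ)^{k_λ}
where k_λ is the size of the *largest* Jordan block for λ (equivalently, the smallest k with (A − λI)^k v = 0 for every generalised eigenvector v of λ).

  λ = 4: largest Jordan block has size 3, contributing (x − 4)^3

So m_A(x) = (x - 4)^3 = x^3 - 12*x^2 + 48*x - 64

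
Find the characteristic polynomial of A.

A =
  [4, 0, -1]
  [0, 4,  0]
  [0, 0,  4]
x^3 - 12*x^2 + 48*x - 64

Expanding det(x·I − A) (e.g. by cofactor expansion or by noting that A is similar to its Jordan form J, which has the same characteristic polynomial as A) gives
  χ_A(x) = x^3 - 12*x^2 + 48*x - 64
which factors as (x - 4)^3. The eigenvalues (with algebraic multiplicities) are λ = 4 with multiplicity 3.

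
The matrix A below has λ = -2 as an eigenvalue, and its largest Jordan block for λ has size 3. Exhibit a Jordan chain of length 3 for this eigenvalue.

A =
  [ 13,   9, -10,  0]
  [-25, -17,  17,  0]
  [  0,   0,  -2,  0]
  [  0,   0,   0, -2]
A Jordan chain for λ = -2 of length 3:
v_1 = (3, -5, 0, 0)ᵀ
v_2 = (-10, 17, 0, 0)ᵀ
v_3 = (0, 0, 1, 0)ᵀ

Let N = A − (-2)·I. We want v_3 with N^3 v_3 = 0 but N^2 v_3 ≠ 0; then v_{j-1} := N · v_j for j = 3, …, 2.

Pick v_3 = (0, 0, 1, 0)ᵀ.
Then v_2 = N · v_3 = (-10, 17, 0, 0)ᵀ.
Then v_1 = N · v_2 = (3, -5, 0, 0)ᵀ.

Sanity check: (A − (-2)·I) v_1 = (0, 0, 0, 0)ᵀ = 0. ✓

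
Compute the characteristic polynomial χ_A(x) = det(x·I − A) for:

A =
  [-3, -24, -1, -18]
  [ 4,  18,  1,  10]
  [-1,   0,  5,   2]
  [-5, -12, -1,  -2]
x^4 - 18*x^3 + 108*x^2 - 216*x

Expanding det(x·I − A) (e.g. by cofactor expansion or by noting that A is similar to its Jordan form J, which has the same characteristic polynomial as A) gives
  χ_A(x) = x^4 - 18*x^3 + 108*x^2 - 216*x
which factors as x*(x - 6)^3. The eigenvalues (with algebraic multiplicities) are λ = 0 with multiplicity 1, λ = 6 with multiplicity 3.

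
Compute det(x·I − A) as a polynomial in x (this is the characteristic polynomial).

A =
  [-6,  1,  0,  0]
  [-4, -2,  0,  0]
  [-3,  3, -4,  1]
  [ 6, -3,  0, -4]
x^4 + 16*x^3 + 96*x^2 + 256*x + 256

Expanding det(x·I − A) (e.g. by cofactor expansion or by noting that A is similar to its Jordan form J, which has the same characteristic polynomial as A) gives
  χ_A(x) = x^4 + 16*x^3 + 96*x^2 + 256*x + 256
which factors as (x + 4)^4. The eigenvalues (with algebraic multiplicities) are λ = -4 with multiplicity 4.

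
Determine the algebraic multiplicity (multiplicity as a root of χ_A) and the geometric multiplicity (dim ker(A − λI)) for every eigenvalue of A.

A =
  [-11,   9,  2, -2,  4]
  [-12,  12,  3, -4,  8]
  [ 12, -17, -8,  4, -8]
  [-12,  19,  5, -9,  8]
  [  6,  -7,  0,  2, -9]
λ = -5: alg = 5, geom = 3

Step 1 — factor the characteristic polynomial to read off the algebraic multiplicities:
  χ_A(x) = (x + 5)^5

Step 2 — compute geometric multiplicities via the rank-nullity identity g(λ) = n − rank(A − λI):
  rank(A − (-5)·I) = 2, so dim ker(A − (-5)·I) = n − 2 = 3

Summary:
  λ = -5: algebraic multiplicity = 5, geometric multiplicity = 3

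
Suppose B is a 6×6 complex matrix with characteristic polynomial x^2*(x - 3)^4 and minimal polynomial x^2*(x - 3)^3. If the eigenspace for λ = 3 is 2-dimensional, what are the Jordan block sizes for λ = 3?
Block sizes for λ = 3: [3, 1]

Step 1 — from the characteristic polynomial, algebraic multiplicity of λ = 3 is 4. From dim ker(B − (3)·I) = 2, there are exactly 2 Jordan blocks for λ = 3.
Step 2 — from the minimal polynomial, the factor (x − 3)^3 tells us the largest block for λ = 3 has size 3.
Step 3 — with total size 4, 2 blocks, and largest block 3, the block sizes (in nonincreasing order) are [3, 1].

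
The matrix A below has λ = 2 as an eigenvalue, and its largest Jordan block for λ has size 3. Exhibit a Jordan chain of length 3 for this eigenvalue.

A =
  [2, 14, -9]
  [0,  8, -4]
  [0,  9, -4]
A Jordan chain for λ = 2 of length 3:
v_1 = (3, 0, 0)ᵀ
v_2 = (14, 6, 9)ᵀ
v_3 = (0, 1, 0)ᵀ

Let N = A − (2)·I. We want v_3 with N^3 v_3 = 0 but N^2 v_3 ≠ 0; then v_{j-1} := N · v_j for j = 3, …, 2.

Pick v_3 = (0, 1, 0)ᵀ.
Then v_2 = N · v_3 = (14, 6, 9)ᵀ.
Then v_1 = N · v_2 = (3, 0, 0)ᵀ.

Sanity check: (A − (2)·I) v_1 = (0, 0, 0)ᵀ = 0. ✓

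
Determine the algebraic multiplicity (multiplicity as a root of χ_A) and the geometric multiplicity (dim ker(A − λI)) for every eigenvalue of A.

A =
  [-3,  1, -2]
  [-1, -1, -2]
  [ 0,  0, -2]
λ = -2: alg = 3, geom = 2

Step 1 — factor the characteristic polynomial to read off the algebraic multiplicities:
  χ_A(x) = (x + 2)^3

Step 2 — compute geometric multiplicities via the rank-nullity identity g(λ) = n − rank(A − λI):
  rank(A − (-2)·I) = 1, so dim ker(A − (-2)·I) = n − 1 = 2

Summary:
  λ = -2: algebraic multiplicity = 3, geometric multiplicity = 2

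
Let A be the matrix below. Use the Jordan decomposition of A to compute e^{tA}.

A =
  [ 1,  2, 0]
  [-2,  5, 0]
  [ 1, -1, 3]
e^{tA} =
  [-2*t*exp(3*t) + exp(3*t), 2*t*exp(3*t), 0]
  [-2*t*exp(3*t), 2*t*exp(3*t) + exp(3*t), 0]
  [t*exp(3*t), -t*exp(3*t), exp(3*t)]

Strategy: write A = P · J · P⁻¹ where J is a Jordan canonical form, so e^{tA} = P · e^{tJ} · P⁻¹, and e^{tJ} can be computed block-by-block.

A has Jordan form
J =
  [3, 1, 0]
  [0, 3, 0]
  [0, 0, 3]
(up to reordering of blocks).

Per-block formulas:
  For a 2×2 Jordan block J_2(3): exp(t · J_2(3)) = e^(3t)·(I + t·N), where N is the 2×2 nilpotent shift.
  For a 1×1 block at λ = 3: exp(t · [3]) = [e^(3t)].

After assembling e^{tJ} and conjugating by P, we get:

e^{tA} =
  [-2*t*exp(3*t) + exp(3*t), 2*t*exp(3*t), 0]
  [-2*t*exp(3*t), 2*t*exp(3*t) + exp(3*t), 0]
  [t*exp(3*t), -t*exp(3*t), exp(3*t)]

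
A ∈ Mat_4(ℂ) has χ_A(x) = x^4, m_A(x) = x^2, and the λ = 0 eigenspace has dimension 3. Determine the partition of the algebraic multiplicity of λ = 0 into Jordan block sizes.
Block sizes for λ = 0: [2, 1, 1]

Step 1 — from the characteristic polynomial, algebraic multiplicity of λ = 0 is 4. From dim ker(A − (0)·I) = 3, there are exactly 3 Jordan blocks for λ = 0.
Step 2 — from the minimal polynomial, the factor (x − 0)^2 tells us the largest block for λ = 0 has size 2.
Step 3 — with total size 4, 3 blocks, and largest block 2, the block sizes (in nonincreasing order) are [2, 1, 1].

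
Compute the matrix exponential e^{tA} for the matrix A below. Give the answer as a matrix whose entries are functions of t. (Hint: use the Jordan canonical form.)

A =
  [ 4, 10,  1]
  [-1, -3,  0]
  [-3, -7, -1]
e^{tA} =
  [3*t^2/2 + 4*t + 1, 3*t^2/2 + 10*t, 3*t^2/2 + t]
  [-t^2/2 - t, -t^2/2 - 3*t + 1, -t^2/2]
  [-t^2 - 3*t, -t^2 - 7*t, -t^2 - t + 1]

Strategy: write A = P · J · P⁻¹ where J is a Jordan canonical form, so e^{tA} = P · e^{tJ} · P⁻¹, and e^{tJ} can be computed block-by-block.

A has Jordan form
J =
  [0, 1, 0]
  [0, 0, 1]
  [0, 0, 0]
(up to reordering of blocks).

Per-block formulas:
  For a 3×3 Jordan block J_3(0): exp(t · J_3(0)) = e^(0t)·(I + t·N + (t^2/2)·N^2), where N is the 3×3 nilpotent shift.

After assembling e^{tJ} and conjugating by P, we get:

e^{tA} =
  [3*t^2/2 + 4*t + 1, 3*t^2/2 + 10*t, 3*t^2/2 + t]
  [-t^2/2 - t, -t^2/2 - 3*t + 1, -t^2/2]
  [-t^2 - 3*t, -t^2 - 7*t, -t^2 - t + 1]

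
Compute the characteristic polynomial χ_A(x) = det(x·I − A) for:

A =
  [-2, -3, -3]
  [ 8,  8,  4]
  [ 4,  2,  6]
x^3 - 12*x^2 + 48*x - 64

Expanding det(x·I − A) (e.g. by cofactor expansion or by noting that A is similar to its Jordan form J, which has the same characteristic polynomial as A) gives
  χ_A(x) = x^3 - 12*x^2 + 48*x - 64
which factors as (x - 4)^3. The eigenvalues (with algebraic multiplicities) are λ = 4 with multiplicity 3.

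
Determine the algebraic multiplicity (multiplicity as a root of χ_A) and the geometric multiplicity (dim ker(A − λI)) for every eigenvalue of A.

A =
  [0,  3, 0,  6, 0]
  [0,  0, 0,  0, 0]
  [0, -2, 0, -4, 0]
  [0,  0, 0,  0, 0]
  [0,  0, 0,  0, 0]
λ = 0: alg = 5, geom = 4

Step 1 — factor the characteristic polynomial to read off the algebraic multiplicities:
  χ_A(x) = x^5

Step 2 — compute geometric multiplicities via the rank-nullity identity g(λ) = n − rank(A − λI):
  rank(A − (0)·I) = 1, so dim ker(A − (0)·I) = n − 1 = 4

Summary:
  λ = 0: algebraic multiplicity = 5, geometric multiplicity = 4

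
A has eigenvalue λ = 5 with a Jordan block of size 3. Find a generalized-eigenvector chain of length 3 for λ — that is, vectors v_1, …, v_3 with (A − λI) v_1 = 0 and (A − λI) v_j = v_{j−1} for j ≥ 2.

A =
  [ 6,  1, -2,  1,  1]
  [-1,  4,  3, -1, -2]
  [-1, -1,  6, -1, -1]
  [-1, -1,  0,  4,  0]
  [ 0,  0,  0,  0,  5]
A Jordan chain for λ = 5 of length 3:
v_1 = (1, -2, 0, 1, 0)ᵀ
v_2 = (1, -1, -1, -1, 0)ᵀ
v_3 = (1, 0, 0, 0, 0)ᵀ

Let N = A − (5)·I. We want v_3 with N^3 v_3 = 0 but N^2 v_3 ≠ 0; then v_{j-1} := N · v_j for j = 3, …, 2.

Pick v_3 = (1, 0, 0, 0, 0)ᵀ.
Then v_2 = N · v_3 = (1, -1, -1, -1, 0)ᵀ.
Then v_1 = N · v_2 = (1, -2, 0, 1, 0)ᵀ.

Sanity check: (A − (5)·I) v_1 = (0, 0, 0, 0, 0)ᵀ = 0. ✓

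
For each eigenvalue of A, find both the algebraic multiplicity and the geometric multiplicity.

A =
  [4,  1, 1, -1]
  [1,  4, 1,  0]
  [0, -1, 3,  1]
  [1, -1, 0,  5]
λ = 4: alg = 4, geom = 2

Step 1 — factor the characteristic polynomial to read off the algebraic multiplicities:
  χ_A(x) = (x - 4)^4

Step 2 — compute geometric multiplicities via the rank-nullity identity g(λ) = n − rank(A − λI):
  rank(A − (4)·I) = 2, so dim ker(A − (4)·I) = n − 2 = 2

Summary:
  λ = 4: algebraic multiplicity = 4, geometric multiplicity = 2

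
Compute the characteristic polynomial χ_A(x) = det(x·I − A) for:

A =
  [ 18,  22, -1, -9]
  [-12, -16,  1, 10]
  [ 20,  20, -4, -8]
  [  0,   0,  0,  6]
x^4 - 4*x^3 - 44*x^2 + 96*x + 576

Expanding det(x·I − A) (e.g. by cofactor expansion or by noting that A is similar to its Jordan form J, which has the same characteristic polynomial as A) gives
  χ_A(x) = x^4 - 4*x^3 - 44*x^2 + 96*x + 576
which factors as (x - 6)^2*(x + 4)^2. The eigenvalues (with algebraic multiplicities) are λ = -4 with multiplicity 2, λ = 6 with multiplicity 2.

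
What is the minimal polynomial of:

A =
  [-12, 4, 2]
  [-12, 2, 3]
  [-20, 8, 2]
x^3 + 8*x^2 + 20*x + 16

The characteristic polynomial is χ_A(x) = (x + 2)^2*(x + 4), so the eigenvalues are known. The minimal polynomial is
  m_A(x) = Π_λ (x − λ)^{k_λ}
where k_λ is the size of the *largest* Jordan block for λ (equivalently, the smallest k with (A − λI)^k v = 0 for every generalised eigenvector v of λ).

  λ = -4: largest Jordan block has size 1, contributing (x + 4)
  λ = -2: largest Jordan block has size 2, contributing (x + 2)^2

So m_A(x) = (x + 2)^2*(x + 4) = x^3 + 8*x^2 + 20*x + 16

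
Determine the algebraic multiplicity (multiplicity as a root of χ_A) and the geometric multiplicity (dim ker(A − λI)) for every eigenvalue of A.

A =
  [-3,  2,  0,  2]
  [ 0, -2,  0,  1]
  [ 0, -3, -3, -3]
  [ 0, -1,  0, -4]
λ = -3: alg = 4, geom = 3

Step 1 — factor the characteristic polynomial to read off the algebraic multiplicities:
  χ_A(x) = (x + 3)^4

Step 2 — compute geometric multiplicities via the rank-nullity identity g(λ) = n − rank(A − λI):
  rank(A − (-3)·I) = 1, so dim ker(A − (-3)·I) = n − 1 = 3

Summary:
  λ = -3: algebraic multiplicity = 4, geometric multiplicity = 3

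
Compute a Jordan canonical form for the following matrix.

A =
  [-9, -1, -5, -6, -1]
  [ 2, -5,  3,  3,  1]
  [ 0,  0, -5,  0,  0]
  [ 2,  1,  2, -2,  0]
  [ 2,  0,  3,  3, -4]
J_3(-5) ⊕ J_1(-5) ⊕ J_1(-5)

The characteristic polynomial is
  det(x·I − A) = x^5 + 25*x^4 + 250*x^3 + 1250*x^2 + 3125*x + 3125 = (x + 5)^5

Eigenvalues and multiplicities (the geometric multiplicity of λ is n − rank(A − λI), which equals the number of Jordan blocks for λ):
  λ = -5: algebraic multiplicity = 5, geometric multiplicity = 3

Determining the block sizes for each eigenvalue:
  λ = -5: with am = 5 and gm = 3, the partition is not yet determined (e.g. several partitions of 5 into 3 parts exist). Let N = A − (-5)·I. Computing rank(N^1) = 2, rank(N^2) = 1, rank(N^3) = 0; the number of blocks of size ≥ j is rank(N^{j−1}) − rank(N^j), giving [3, 1, 1]. So we have 1 block(s) of size 3, 2 block(s) of size 1 → block sizes [3, 1, 1]

Assembling the blocks gives a Jordan form
J =
  [-5,  1,  0,  0,  0]
  [ 0, -5,  1,  0,  0]
  [ 0,  0, -5,  0,  0]
  [ 0,  0,  0, -5,  0]
  [ 0,  0,  0,  0, -5]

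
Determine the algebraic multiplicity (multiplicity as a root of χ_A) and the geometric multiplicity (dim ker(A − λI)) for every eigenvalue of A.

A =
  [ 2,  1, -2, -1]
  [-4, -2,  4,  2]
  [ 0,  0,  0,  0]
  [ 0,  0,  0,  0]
λ = 0: alg = 4, geom = 3

Step 1 — factor the characteristic polynomial to read off the algebraic multiplicities:
  χ_A(x) = x^4

Step 2 — compute geometric multiplicities via the rank-nullity identity g(λ) = n − rank(A − λI):
  rank(A − (0)·I) = 1, so dim ker(A − (0)·I) = n − 1 = 3

Summary:
  λ = 0: algebraic multiplicity = 4, geometric multiplicity = 3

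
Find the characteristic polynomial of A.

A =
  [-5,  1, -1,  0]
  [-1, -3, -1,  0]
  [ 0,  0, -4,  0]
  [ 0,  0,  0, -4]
x^4 + 16*x^3 + 96*x^2 + 256*x + 256

Expanding det(x·I − A) (e.g. by cofactor expansion or by noting that A is similar to its Jordan form J, which has the same characteristic polynomial as A) gives
  χ_A(x) = x^4 + 16*x^3 + 96*x^2 + 256*x + 256
which factors as (x + 4)^4. The eigenvalues (with algebraic multiplicities) are λ = -4 with multiplicity 4.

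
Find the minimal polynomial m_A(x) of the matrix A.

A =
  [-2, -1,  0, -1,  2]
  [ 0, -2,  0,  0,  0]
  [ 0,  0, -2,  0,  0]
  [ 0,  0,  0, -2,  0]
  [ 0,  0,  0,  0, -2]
x^2 + 4*x + 4

The characteristic polynomial is χ_A(x) = (x + 2)^5, so the eigenvalues are known. The minimal polynomial is
  m_A(x) = Π_λ (x − λ)^{k_λ}
where k_λ is the size of the *largest* Jordan block for λ (equivalently, the smallest k with (A − λI)^k v = 0 for every generalised eigenvector v of λ).

  λ = -2: largest Jordan block has size 2, contributing (x + 2)^2

So m_A(x) = (x + 2)^2 = x^2 + 4*x + 4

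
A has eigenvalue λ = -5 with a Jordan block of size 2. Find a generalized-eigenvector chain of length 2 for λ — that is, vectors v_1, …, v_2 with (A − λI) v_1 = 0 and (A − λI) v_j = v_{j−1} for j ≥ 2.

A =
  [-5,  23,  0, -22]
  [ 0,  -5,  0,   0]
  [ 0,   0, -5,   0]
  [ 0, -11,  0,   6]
A Jordan chain for λ = -5 of length 2:
v_1 = (1, 0, 0, 0)ᵀ
v_2 = (0, 1, 0, 1)ᵀ

Let N = A − (-5)·I. We want v_2 with N^2 v_2 = 0 but N^1 v_2 ≠ 0; then v_{j-1} := N · v_j for j = 2, …, 2.

Pick v_2 = (0, 1, 0, 1)ᵀ.
Then v_1 = N · v_2 = (1, 0, 0, 0)ᵀ.

Sanity check: (A − (-5)·I) v_1 = (0, 0, 0, 0)ᵀ = 0. ✓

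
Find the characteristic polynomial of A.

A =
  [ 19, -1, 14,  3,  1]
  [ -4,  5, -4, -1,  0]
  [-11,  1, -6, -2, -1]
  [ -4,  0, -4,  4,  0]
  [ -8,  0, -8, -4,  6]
x^5 - 28*x^4 + 313*x^3 - 1746*x^2 + 4860*x - 5400

Expanding det(x·I − A) (e.g. by cofactor expansion or by noting that A is similar to its Jordan form J, which has the same characteristic polynomial as A) gives
  χ_A(x) = x^5 - 28*x^4 + 313*x^3 - 1746*x^2 + 4860*x - 5400
which factors as (x - 6)^3*(x - 5)^2. The eigenvalues (with algebraic multiplicities) are λ = 5 with multiplicity 2, λ = 6 with multiplicity 3.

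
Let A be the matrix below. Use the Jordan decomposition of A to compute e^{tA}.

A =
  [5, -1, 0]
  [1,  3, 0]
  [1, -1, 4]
e^{tA} =
  [t*exp(4*t) + exp(4*t), -t*exp(4*t), 0]
  [t*exp(4*t), -t*exp(4*t) + exp(4*t), 0]
  [t*exp(4*t), -t*exp(4*t), exp(4*t)]

Strategy: write A = P · J · P⁻¹ where J is a Jordan canonical form, so e^{tA} = P · e^{tJ} · P⁻¹, and e^{tJ} can be computed block-by-block.

A has Jordan form
J =
  [4, 1, 0]
  [0, 4, 0]
  [0, 0, 4]
(up to reordering of blocks).

Per-block formulas:
  For a 2×2 Jordan block J_2(4): exp(t · J_2(4)) = e^(4t)·(I + t·N), where N is the 2×2 nilpotent shift.
  For a 1×1 block at λ = 4: exp(t · [4]) = [e^(4t)].

After assembling e^{tJ} and conjugating by P, we get:

e^{tA} =
  [t*exp(4*t) + exp(4*t), -t*exp(4*t), 0]
  [t*exp(4*t), -t*exp(4*t) + exp(4*t), 0]
  [t*exp(4*t), -t*exp(4*t), exp(4*t)]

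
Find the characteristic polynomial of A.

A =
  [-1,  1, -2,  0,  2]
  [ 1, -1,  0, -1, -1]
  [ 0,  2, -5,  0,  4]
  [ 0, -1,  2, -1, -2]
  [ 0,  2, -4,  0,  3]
x^5 + 5*x^4 + 10*x^3 + 10*x^2 + 5*x + 1

Expanding det(x·I − A) (e.g. by cofactor expansion or by noting that A is similar to its Jordan form J, which has the same characteristic polynomial as A) gives
  χ_A(x) = x^5 + 5*x^4 + 10*x^3 + 10*x^2 + 5*x + 1
which factors as (x + 1)^5. The eigenvalues (with algebraic multiplicities) are λ = -1 with multiplicity 5.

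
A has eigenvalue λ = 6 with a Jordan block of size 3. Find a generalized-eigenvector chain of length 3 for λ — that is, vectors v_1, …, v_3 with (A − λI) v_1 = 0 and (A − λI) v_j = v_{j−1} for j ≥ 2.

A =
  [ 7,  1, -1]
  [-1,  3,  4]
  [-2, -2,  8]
A Jordan chain for λ = 6 of length 3:
v_1 = (2, -6, -4)ᵀ
v_2 = (1, -1, -2)ᵀ
v_3 = (1, 0, 0)ᵀ

Let N = A − (6)·I. We want v_3 with N^3 v_3 = 0 but N^2 v_3 ≠ 0; then v_{j-1} := N · v_j for j = 3, …, 2.

Pick v_3 = (1, 0, 0)ᵀ.
Then v_2 = N · v_3 = (1, -1, -2)ᵀ.
Then v_1 = N · v_2 = (2, -6, -4)ᵀ.

Sanity check: (A − (6)·I) v_1 = (0, 0, 0)ᵀ = 0. ✓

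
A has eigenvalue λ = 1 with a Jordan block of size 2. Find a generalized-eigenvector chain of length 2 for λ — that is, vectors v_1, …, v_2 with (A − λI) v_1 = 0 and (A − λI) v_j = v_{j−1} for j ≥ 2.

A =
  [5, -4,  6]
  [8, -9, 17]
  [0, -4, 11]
A Jordan chain for λ = 1 of length 2:
v_1 = (-4, -10, -4)ᵀ
v_2 = (0, 1, 0)ᵀ

Let N = A − (1)·I. We want v_2 with N^2 v_2 = 0 but N^1 v_2 ≠ 0; then v_{j-1} := N · v_j for j = 2, …, 2.

Pick v_2 = (0, 1, 0)ᵀ.
Then v_1 = N · v_2 = (-4, -10, -4)ᵀ.

Sanity check: (A − (1)·I) v_1 = (0, 0, 0)ᵀ = 0. ✓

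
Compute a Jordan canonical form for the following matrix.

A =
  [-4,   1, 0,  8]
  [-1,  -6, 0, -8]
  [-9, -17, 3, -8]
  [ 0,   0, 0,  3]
J_2(-5) ⊕ J_1(3) ⊕ J_1(3)

The characteristic polynomial is
  det(x·I − A) = x^4 + 4*x^3 - 26*x^2 - 60*x + 225 = (x - 3)^2*(x + 5)^2

Eigenvalues and multiplicities (the geometric multiplicity of λ is n − rank(A − λI), which equals the number of Jordan blocks for λ):
  λ = -5: algebraic multiplicity = 2, geometric multiplicity = 1
  λ = 3: algebraic multiplicity = 2, geometric multiplicity = 2

Determining the block sizes for each eigenvalue:
  λ = -5: one block (gm = 1), so the single block has size am = 2 → block sizes [2]
  λ = 3: gm = am = 2, so every block has size 1 → block sizes [1, 1]

Assembling the blocks gives a Jordan form
J =
  [-5,  1, 0, 0]
  [ 0, -5, 0, 0]
  [ 0,  0, 3, 0]
  [ 0,  0, 0, 3]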